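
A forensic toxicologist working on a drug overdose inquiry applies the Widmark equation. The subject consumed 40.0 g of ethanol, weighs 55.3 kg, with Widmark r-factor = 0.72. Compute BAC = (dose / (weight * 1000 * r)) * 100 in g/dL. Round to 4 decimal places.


Applying the Widmark formula:
BAC = (dose_g / (body_wt * 1000 * r)) * 100
Denominator = 55.3 * 1000 * 0.72 = 39816
BAC = (40.0 / 39816) * 100
BAC = 0.1005 g/dL

0.1005


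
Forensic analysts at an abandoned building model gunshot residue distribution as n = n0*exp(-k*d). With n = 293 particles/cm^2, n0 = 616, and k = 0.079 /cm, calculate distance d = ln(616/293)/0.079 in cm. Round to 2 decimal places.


GSR distance calculation:
n0/n = 616 / 293 = 2.102389
ln(n0/n) = 0.743074
d = 0.743074 / 0.079 = 9.41 cm

9.41


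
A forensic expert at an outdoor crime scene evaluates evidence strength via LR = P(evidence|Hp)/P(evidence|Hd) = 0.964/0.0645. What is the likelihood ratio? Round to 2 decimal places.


Likelihood ratio calculation:
LR = P(E|Hp) / P(E|Hd)
LR = 0.964 / 0.0645
LR = 14.95

14.95


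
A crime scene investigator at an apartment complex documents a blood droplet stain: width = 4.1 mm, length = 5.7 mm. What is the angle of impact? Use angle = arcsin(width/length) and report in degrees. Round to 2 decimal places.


Blood spatter impact angle calculation:
width / length = 4.1 / 5.7 = 0.719298
angle = arcsin(0.719298)
angle = 46.00 degrees

46.00


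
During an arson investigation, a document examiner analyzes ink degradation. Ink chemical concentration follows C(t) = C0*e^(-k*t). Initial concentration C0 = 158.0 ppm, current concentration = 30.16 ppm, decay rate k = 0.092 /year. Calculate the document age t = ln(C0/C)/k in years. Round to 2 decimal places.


Document age estimation:
C0/C = 158.0 / 30.16 = 5.238727
ln(C0/C) = 1.656079
t = 1.656079 / 0.092 = 18.00 years

18.00


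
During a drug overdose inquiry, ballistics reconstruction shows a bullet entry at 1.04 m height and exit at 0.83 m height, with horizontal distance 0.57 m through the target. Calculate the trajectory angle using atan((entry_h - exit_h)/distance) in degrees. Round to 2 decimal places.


Bullet trajectory angle:
Height difference = 1.04 - 0.83 = 0.21 m
angle = atan(0.21 / 0.57)
angle = atan(0.368421)
angle = 20.22 degrees

20.22


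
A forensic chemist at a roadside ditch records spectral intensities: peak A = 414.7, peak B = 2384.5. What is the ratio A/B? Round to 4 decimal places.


Spectral peak ratio:
Peak A = 414.7 counts
Peak B = 2384.5 counts
Ratio = 414.7 / 2384.5 = 0.1739

0.1739


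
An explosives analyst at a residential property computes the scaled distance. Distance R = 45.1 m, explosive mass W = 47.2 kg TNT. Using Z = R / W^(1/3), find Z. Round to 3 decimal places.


Scaled distance calculation:
W^(1/3) = 47.2^(1/3) = 3.613938
Z = R / W^(1/3) = 45.1 / 3.613938
Z = 12.479 m/kg^(1/3)

12.479


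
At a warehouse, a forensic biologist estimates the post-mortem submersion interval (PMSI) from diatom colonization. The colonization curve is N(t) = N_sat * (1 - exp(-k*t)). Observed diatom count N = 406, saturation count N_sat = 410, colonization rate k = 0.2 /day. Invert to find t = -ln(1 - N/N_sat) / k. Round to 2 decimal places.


PMSI from diatom colonization curve:
N / N_sat = 406 / 410 = 0.990244
1 - N/N_sat = 0.009756
ln(1 - N/N_sat) = -4.629873
t = -ln(1 - N/N_sat) / k = -(-4.629873) / 0.2 = 23.15 days

23.15


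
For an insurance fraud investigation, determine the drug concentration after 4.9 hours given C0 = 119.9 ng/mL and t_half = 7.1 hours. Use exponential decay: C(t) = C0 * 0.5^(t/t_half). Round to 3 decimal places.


Drug concentration decay:
Number of half-lives = t / t_half = 4.9 / 7.1 = 0.690141
Decay factor = 0.5^0.690141 = 0.61979327
C(t) = 119.9 * 0.61979327 = 74.313 ng/mL

74.313


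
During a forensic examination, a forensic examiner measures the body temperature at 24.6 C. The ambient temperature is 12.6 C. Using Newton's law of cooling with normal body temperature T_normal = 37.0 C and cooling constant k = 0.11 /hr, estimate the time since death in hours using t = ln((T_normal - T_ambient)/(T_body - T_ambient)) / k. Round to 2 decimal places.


Using Newton's law of cooling:
t = ln((T_normal - T_ambient) / (T_body - T_ambient)) / k
T_normal - T_ambient = 24.4
T_body - T_ambient = 12.0
Ratio = 2.033333
ln(ratio) = 0.709676
t = 0.709676 / 0.11 = 6.45 hours

6.45


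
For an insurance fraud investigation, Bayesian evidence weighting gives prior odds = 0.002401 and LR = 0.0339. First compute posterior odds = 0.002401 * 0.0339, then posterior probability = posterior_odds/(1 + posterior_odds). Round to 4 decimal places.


Bayesian evidence evaluation:
Posterior odds = prior_odds * LR = 0.002401 * 0.0339 = 0.0000813939
Posterior probability = posterior_odds / (1 + posterior_odds)
= 0.0000813939 / (1 + 0.0000813939)
= 0.0000813939 / 1.0000813939
= 0.0001

0.0001


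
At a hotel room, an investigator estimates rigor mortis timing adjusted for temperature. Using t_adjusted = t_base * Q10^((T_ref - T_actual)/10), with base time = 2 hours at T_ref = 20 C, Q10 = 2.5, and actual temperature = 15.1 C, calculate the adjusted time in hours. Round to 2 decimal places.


Rigor mortis time adjustment:
Exponent = (T_ref - T_actual) / 10 = (20 - 15.1) / 10 = 0.49
Q10 factor = 2.5^0.49 = 1.56672
t_adjusted = 2 * 1.56672 = 3.13 hours

3.13


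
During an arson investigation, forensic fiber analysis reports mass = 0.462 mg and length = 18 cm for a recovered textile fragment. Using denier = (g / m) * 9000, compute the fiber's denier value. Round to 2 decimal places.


Denier calculation:
Mass in grams = 0.462 mg / 1000 = 0.000462 g
Length in meters = 18 cm / 100 = 0.18 m
Linear density = mass / length = 0.000462 / 0.18 = 0.00256667 g/m
Denier = (g/m) * 9000 = 0.00256667 * 9000 = 23.10

23.10


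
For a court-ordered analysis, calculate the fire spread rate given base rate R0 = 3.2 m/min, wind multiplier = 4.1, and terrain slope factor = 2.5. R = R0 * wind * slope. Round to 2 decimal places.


Fire spread rate calculation:
R = R0 * wind_factor * slope_factor
= 3.2 * 4.1 * 2.5
= 13.12 * 2.5
= 32.80 m/min

32.80


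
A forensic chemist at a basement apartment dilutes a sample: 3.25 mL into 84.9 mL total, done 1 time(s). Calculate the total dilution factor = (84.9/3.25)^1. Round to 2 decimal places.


Dilution factor calculation:
Single dilution = V_total / V_sample = 84.9 / 3.25 ≈ 26.123077
Number of dilutions = 1
Total DF = (84.9 / 3.25)^1 (full precision, rounded at the end) = 26.12

26.12


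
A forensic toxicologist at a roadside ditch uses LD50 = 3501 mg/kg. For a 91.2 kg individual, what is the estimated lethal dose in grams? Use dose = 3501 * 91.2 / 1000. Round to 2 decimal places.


Lethal dose calculation:
Lethal dose = LD50 * body_weight / 1000
= 3501 * 91.2 / 1000
= 319291.2 / 1000
= 319.29 g

319.29


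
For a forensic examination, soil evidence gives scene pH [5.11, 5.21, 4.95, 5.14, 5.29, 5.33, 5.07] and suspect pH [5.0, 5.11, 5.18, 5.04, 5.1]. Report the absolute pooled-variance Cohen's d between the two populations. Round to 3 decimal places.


Pooled-variance Cohen's d for soil pH comparison:
Scene mean = 36.1 / 7 = 5.157143
Suspect mean = 25.43 / 5 = 5.086
Scene sample variance s_s^2 = 0.017224
Suspect sample variance s_c^2 = 0.00478
Pooled variance = ((n_s-1)*s_s^2 + (n_c-1)*s_c^2) / (n_s + n_c - 2) = 0.012246
Pooled SD = sqrt(0.012246) = 0.110662
Mean difference = 0.071143
|d| = |0.071143| / 0.110662 = 0.643

0.643


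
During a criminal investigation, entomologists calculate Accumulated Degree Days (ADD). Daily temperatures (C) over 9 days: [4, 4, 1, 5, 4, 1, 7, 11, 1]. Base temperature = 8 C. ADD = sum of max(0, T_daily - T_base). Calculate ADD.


Computing ADD day by day:
Day 1: max(0, 4 - 8) = 0
Day 2: max(0, 4 - 8) = 0
Day 3: max(0, 1 - 8) = 0
Day 4: max(0, 5 - 8) = 0
Day 5: max(0, 4 - 8) = 0
Day 6: max(0, 1 - 8) = 0
Day 7: max(0, 7 - 8) = 0
Day 8: max(0, 11 - 8) = 3
Day 9: max(0, 1 - 8) = 0
Total ADD = 3

3


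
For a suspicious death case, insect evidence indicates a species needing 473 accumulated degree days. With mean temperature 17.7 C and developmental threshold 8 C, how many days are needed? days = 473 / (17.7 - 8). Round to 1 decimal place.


Insect development time:
Effective temperature = avg_temp - T_base = 17.7 - 8 = 9.7 C
Days = ADD / effective_temp = 473 / 9.7 = 48.8 days

48.8


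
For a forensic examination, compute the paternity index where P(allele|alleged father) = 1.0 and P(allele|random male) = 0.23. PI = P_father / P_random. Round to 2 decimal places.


Paternity Index calculation:
PI = P(allele|father) / P(allele|random)
PI = 1.0 / 0.23
PI = 4.35

4.35


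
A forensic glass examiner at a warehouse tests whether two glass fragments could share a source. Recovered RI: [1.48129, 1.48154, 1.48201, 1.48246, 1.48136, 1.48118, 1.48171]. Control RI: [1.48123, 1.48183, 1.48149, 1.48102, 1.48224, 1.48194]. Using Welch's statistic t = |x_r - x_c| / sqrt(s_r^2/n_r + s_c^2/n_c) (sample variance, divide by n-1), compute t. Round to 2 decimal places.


Welch's t-criterion for glass RI comparison:
Recovered mean = sum / n_r = 10.37155 / 7 = 1.48165
Control mean = sum / n_c = 8.88975 / 6 = 1.481625
Recovered sample variance s_r^2 = 2.06e-07
Control sample variance s_c^2 = 2.1195e-07
Welch SE (unpooled) = sqrt(s_r^2/n_r + s_c^2/n_c) = sqrt(2.94286e-08 + 3.5325e-08) = sqrt(6.47536e-08) = 0.000254467
|mean_r - mean_c| = 2.5e-05
t = 2.5e-05 / 0.000254467 = 0.10

0.10


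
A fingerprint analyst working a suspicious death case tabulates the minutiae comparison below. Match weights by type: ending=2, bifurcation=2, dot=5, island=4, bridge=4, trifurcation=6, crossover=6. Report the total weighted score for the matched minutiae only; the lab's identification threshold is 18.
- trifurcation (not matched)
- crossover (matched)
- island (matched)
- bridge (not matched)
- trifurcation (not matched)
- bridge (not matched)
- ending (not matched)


Weighted minutiae match score:
  trifurcation: not matched, +0
  crossover: matched, +6 (running total 6)
  island: matched, +4 (running total 10)
  bridge: not matched, +0
  trifurcation: not matched, +0
  bridge: not matched, +0
  ending: not matched, +0
Total score = 10
Threshold = 18; verdict = inconclusive

10


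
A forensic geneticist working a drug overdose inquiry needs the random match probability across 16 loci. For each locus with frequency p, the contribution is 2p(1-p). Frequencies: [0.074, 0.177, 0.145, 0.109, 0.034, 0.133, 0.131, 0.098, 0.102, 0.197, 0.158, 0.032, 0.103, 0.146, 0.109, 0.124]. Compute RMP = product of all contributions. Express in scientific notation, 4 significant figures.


Computing RMP for 16 loci:
Locus 1: 2 * 0.074 * 0.926 = 0.137048
Locus 2: 2 * 0.177 * 0.823 = 0.291342
Locus 3: 2 * 0.145 * 0.855 = 0.24795
Locus 4: 2 * 0.109 * 0.891 = 0.194238
Locus 5: 2 * 0.034 * 0.966 = 0.065688
Locus 6: 2 * 0.133 * 0.867 = 0.230622
Locus 7: 2 * 0.131 * 0.869 = 0.227678
Locus 8: 2 * 0.098 * 0.902 = 0.176792
Locus 9: 2 * 0.102 * 0.898 = 0.183192
Locus 10: 2 * 0.197 * 0.803 = 0.316382
Locus 11: 2 * 0.158 * 0.842 = 0.266072
Locus 12: 2 * 0.032 * 0.968 = 0.061952
Locus 13: 2 * 0.103 * 0.897 = 0.184782
Locus 14: 2 * 0.146 * 0.854 = 0.249368
Locus 15: 2 * 0.109 * 0.891 = 0.194238
Locus 16: 2 * 0.124 * 0.876 = 0.217248
RMP = 2.178e-12

2.178e-12


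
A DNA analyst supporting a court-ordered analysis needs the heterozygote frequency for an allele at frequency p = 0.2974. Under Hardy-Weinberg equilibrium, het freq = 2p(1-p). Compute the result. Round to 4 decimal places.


Hardy-Weinberg heterozygote frequency:
q = 1 - p = 1 - 0.2974 = 0.7026
2pq = 2 * 0.2974 * 0.7026 = 0.4179

0.4179


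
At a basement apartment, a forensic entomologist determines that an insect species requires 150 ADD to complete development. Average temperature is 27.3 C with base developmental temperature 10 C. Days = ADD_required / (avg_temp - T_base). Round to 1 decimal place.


Insect development time:
Effective temperature = avg_temp - T_base = 27.3 - 10 = 17.3 C
Days = ADD / effective_temp = 150 / 17.3 = 8.7 days

8.7


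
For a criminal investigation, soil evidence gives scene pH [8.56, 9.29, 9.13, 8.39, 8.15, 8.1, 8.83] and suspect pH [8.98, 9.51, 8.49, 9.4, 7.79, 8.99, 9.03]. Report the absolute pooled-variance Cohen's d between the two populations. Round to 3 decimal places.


Pooled-variance Cohen's d for soil pH comparison:
Scene mean = 60.45 / 7 = 8.635714
Suspect mean = 62.19 / 7 = 8.884286
Scene sample variance s_s^2 = 0.216529
Suspect sample variance s_c^2 = 0.341995
Pooled variance = ((n_s-1)*s_s^2 + (n_c-1)*s_c^2) / (n_s + n_c - 2) = 0.279262
Pooled SD = sqrt(0.279262) = 0.528452
Mean difference = -0.248571
|d| = |-0.248571| / 0.528452 = 0.470

0.470


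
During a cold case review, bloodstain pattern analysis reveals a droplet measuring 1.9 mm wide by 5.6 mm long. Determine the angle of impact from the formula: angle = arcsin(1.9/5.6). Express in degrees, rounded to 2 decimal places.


Blood spatter impact angle calculation:
width / length = 1.9 / 5.6 = 0.339286
angle = arcsin(0.339286)
angle = 19.83 degrees

19.83


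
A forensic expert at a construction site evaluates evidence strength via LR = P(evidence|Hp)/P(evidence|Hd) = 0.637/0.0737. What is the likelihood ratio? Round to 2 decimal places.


Likelihood ratio calculation:
LR = P(E|Hp) / P(E|Hd)
LR = 0.637 / 0.0737
LR = 8.64

8.64


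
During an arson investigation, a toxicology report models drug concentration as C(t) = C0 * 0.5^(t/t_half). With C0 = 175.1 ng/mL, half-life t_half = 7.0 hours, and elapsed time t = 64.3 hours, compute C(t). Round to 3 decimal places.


Drug concentration decay:
Number of half-lives = t / t_half = 64.3 / 7.0 = 9.185714
Decay factor = 0.5^9.185714 = 0.00171721
C(t) = 175.1 * 0.00171721 = 0.301 ng/mL

0.301


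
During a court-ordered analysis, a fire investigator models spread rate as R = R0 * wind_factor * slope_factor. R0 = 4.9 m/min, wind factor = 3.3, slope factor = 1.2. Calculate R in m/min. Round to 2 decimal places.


Fire spread rate calculation:
R = R0 * wind_factor * slope_factor
= 4.9 * 3.3 * 1.2
= 16.17 * 1.2
= 19.40 m/min

19.40


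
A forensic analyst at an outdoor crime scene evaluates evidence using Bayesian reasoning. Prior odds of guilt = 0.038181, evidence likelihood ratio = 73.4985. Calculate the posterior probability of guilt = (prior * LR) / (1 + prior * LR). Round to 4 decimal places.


Bayesian evidence evaluation:
Posterior odds = prior_odds * LR = 0.038181 * 73.4985 = 2.806246
Posterior probability = posterior_odds / (1 + posterior_odds)
= 2.806246 / (1 + 2.806246)
= 2.806246 / 3.806246
= 0.7373

0.7373


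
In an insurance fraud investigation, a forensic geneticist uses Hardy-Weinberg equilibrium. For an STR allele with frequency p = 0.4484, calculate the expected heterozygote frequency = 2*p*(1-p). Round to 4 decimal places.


Hardy-Weinberg heterozygote frequency:
q = 1 - p = 1 - 0.4484 = 0.5516
2pq = 2 * 0.4484 * 0.5516 = 0.4947

0.4947


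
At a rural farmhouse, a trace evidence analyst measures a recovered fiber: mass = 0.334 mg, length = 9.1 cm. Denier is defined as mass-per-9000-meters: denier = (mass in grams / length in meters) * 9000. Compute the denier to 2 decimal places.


Denier calculation:
Mass in grams = 0.334 mg / 1000 = 0.000334 g
Length in meters = 9.1 cm / 100 = 0.091 m
Linear density = mass / length = 0.000334 / 0.091 = 0.00367033 g/m
Denier = (g/m) * 9000 = 0.00367033 * 9000 = 33.03

33.03


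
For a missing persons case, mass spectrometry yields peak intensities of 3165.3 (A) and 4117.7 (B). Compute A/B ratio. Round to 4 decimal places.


Spectral peak ratio:
Peak A = 3165.3 counts
Peak B = 4117.7 counts
Ratio = 3165.3 / 4117.7 = 0.7687

0.7687


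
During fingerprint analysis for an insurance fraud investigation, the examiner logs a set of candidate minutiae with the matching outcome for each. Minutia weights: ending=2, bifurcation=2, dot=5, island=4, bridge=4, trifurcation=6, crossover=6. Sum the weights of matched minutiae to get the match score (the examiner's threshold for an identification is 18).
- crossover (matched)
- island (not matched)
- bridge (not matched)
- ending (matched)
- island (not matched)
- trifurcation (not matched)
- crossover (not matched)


Weighted minutiae match score:
  crossover: matched, +6 (running total 6)
  island: not matched, +0
  bridge: not matched, +0
  ending: matched, +2 (running total 8)
  island: not matched, +0
  trifurcation: not matched, +0
  crossover: not matched, +0
Total score = 8
Threshold = 18; verdict = inconclusive

8


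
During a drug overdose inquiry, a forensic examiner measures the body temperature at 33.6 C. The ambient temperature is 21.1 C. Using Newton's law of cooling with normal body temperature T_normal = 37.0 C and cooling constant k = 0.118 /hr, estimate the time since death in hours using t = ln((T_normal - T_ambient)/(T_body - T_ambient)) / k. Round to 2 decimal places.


Using Newton's law of cooling:
t = ln((T_normal - T_ambient) / (T_body - T_ambient)) / k
T_normal - T_ambient = 15.9
T_body - T_ambient = 12.5
Ratio = 1.272
ln(ratio) = 0.24059
t = 0.24059 / 0.118 = 2.04 hours

2.04


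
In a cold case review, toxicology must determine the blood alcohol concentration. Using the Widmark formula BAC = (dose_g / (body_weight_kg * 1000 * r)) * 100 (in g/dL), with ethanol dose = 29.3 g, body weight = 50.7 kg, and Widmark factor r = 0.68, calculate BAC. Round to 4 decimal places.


Applying the Widmark formula:
BAC = (dose_g / (body_wt * 1000 * r)) * 100
Denominator = 50.7 * 1000 * 0.68 = 34476
BAC = (29.3 / 34476) * 100
BAC = 0.0850 g/dL

0.0850


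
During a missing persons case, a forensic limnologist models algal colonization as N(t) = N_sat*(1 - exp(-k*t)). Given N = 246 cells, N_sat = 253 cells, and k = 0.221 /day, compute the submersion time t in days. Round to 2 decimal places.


PMSI from diatom colonization curve:
N / N_sat = 246 / 253 = 0.972332
1 - N/N_sat = 0.027668
ln(1 - N/N_sat) = -3.587479
t = -ln(1 - N/N_sat) / k = -(-3.587479) / 0.221 = 16.23 days

16.23


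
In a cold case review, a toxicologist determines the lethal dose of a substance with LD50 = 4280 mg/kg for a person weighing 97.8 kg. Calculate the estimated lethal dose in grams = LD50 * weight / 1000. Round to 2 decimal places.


Lethal dose calculation:
Lethal dose = LD50 * body_weight / 1000
= 4280 * 97.8 / 1000
= 418584 / 1000
= 418.58 g

418.58


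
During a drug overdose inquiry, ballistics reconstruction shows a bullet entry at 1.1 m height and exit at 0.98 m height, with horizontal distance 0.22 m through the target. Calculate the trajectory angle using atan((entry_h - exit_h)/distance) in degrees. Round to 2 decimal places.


Bullet trajectory angle:
Height difference = 1.1 - 0.98 = 0.12 m
angle = atan(0.12 / 0.22)
angle = atan(0.545455)
angle = 28.61 degrees

28.61


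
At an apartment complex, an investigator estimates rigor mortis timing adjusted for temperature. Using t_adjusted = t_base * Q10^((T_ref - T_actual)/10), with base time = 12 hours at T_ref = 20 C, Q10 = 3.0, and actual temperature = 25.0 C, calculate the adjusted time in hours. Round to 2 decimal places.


Rigor mortis time adjustment:
Exponent = (T_ref - T_actual) / 10 = (20 - 25.0) / 10 = -0.5
Q10 factor = 3.0^-0.5 = 0.57735
t_adjusted = 12 * 0.57735 = 6.93 hours

6.93


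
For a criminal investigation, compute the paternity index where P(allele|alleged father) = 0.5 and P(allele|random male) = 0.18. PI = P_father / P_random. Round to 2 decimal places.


Paternity Index calculation:
PI = P(allele|father) / P(allele|random)
PI = 0.5 / 0.18
PI = 2.78

2.78


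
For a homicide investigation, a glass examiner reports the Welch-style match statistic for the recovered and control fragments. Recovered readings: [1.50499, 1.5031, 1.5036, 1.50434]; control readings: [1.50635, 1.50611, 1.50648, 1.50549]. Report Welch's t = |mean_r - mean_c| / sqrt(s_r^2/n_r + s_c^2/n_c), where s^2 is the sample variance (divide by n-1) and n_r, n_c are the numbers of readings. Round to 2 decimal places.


Welch's t-criterion for glass RI comparison:
Recovered mean = sum / n_r = 6.01603 / 4 = 1.5040075
Control mean = sum / n_c = 6.02443 / 4 = 1.5061075
Recovered sample variance s_r^2 = 6.88492e-07
Control sample variance s_c^2 = 1.92958e-07
Welch SE (unpooled) = sqrt(s_r^2/n_r + s_c^2/n_c) = sqrt(1.72123e-07 + 4.82396e-08) = sqrt(2.20363e-07) = 0.000469428
|mean_r - mean_c| = 0.0021
t = 0.0021 / 0.000469428 = 4.47

4.47


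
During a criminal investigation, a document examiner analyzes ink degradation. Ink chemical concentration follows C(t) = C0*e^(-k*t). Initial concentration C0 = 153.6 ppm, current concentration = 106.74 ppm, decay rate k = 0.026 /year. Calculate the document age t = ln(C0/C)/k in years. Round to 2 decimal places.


Document age estimation:
C0/C = 153.6 / 106.74 = 1.439011
ln(C0/C) = 0.363956
t = 0.363956 / 0.026 = 14.00 years

14.00


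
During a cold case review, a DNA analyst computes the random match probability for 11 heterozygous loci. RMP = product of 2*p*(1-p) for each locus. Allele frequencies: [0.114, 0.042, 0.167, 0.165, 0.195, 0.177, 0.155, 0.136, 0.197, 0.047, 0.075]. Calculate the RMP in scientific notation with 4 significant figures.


Computing RMP for 11 loci:
Locus 1: 2 * 0.114 * 0.886 = 0.202008
Locus 2: 2 * 0.042 * 0.958 = 0.080472
Locus 3: 2 * 0.167 * 0.833 = 0.278222
Locus 4: 2 * 0.165 * 0.835 = 0.27555
Locus 5: 2 * 0.195 * 0.805 = 0.31395
Locus 6: 2 * 0.177 * 0.823 = 0.291342
Locus 7: 2 * 0.155 * 0.845 = 0.26195
Locus 8: 2 * 0.136 * 0.864 = 0.235008
Locus 9: 2 * 0.197 * 0.803 = 0.316382
Locus 10: 2 * 0.047 * 0.953 = 0.089582
Locus 11: 2 * 0.075 * 0.925 = 0.13875
RMP = 2.760e-08

2.760e-08


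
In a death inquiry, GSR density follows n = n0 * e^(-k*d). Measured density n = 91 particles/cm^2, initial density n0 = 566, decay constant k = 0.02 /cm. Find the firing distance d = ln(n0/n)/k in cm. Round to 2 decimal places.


GSR distance calculation:
n0/n = 566 / 91 = 6.21978
ln(n0/n) = 1.827735
d = 1.827735 / 0.02 = 91.39 cm

91.39


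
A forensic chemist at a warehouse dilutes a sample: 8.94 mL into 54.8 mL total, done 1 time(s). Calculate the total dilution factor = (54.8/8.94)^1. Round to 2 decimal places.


Dilution factor calculation:
Single dilution = V_total / V_sample = 54.8 / 8.94 ≈ 6.129754
Number of dilutions = 1
Total DF = (54.8 / 8.94)^1 (full precision, rounded at the end) = 6.13

6.13


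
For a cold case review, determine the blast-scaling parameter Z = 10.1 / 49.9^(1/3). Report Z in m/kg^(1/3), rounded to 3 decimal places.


Scaled distance calculation:
W^(1/3) = 49.9^(1/3) = 3.681574
Z = R / W^(1/3) = 10.1 / 3.681574
Z = 2.743 m/kg^(1/3)

2.743


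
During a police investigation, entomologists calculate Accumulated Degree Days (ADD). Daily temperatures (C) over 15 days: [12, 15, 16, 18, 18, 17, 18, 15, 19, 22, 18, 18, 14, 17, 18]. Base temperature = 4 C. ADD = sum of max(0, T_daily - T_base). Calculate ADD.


Computing ADD day by day:
Day 1: max(0, 12 - 4) = 8
Day 2: max(0, 15 - 4) = 11
Day 3: max(0, 16 - 4) = 12
Day 4: max(0, 18 - 4) = 14
Day 5: max(0, 18 - 4) = 14
Day 6: max(0, 17 - 4) = 13
Day 7: max(0, 18 - 4) = 14
Day 8: max(0, 15 - 4) = 11
Day 9: max(0, 19 - 4) = 15
Day 10: max(0, 22 - 4) = 18
Day 11: max(0, 18 - 4) = 14
Day 12: max(0, 18 - 4) = 14
Day 13: max(0, 14 - 4) = 10
Day 14: max(0, 17 - 4) = 13
Day 15: max(0, 18 - 4) = 14
Total ADD = 195

195


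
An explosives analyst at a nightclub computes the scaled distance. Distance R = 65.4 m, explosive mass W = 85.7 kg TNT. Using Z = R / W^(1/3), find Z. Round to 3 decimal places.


Scaled distance calculation:
W^(1/3) = 85.7^(1/3) = 4.408866
Z = R / W^(1/3) = 65.4 / 4.408866
Z = 14.834 m/kg^(1/3)

14.834


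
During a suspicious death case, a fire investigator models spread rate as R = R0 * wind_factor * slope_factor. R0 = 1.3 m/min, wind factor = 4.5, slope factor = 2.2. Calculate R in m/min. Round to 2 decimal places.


Fire spread rate calculation:
R = R0 * wind_factor * slope_factor
= 1.3 * 4.5 * 2.2
= 5.85 * 2.2
= 12.87 m/min

12.87


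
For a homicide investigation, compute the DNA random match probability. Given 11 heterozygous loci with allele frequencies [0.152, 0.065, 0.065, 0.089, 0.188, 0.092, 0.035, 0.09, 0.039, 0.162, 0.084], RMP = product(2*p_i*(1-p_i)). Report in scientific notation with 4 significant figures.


Computing RMP for 11 loci:
Locus 1: 2 * 0.152 * 0.848 = 0.257792
Locus 2: 2 * 0.065 * 0.935 = 0.12155
Locus 3: 2 * 0.065 * 0.935 = 0.12155
Locus 4: 2 * 0.089 * 0.911 = 0.162158
Locus 5: 2 * 0.188 * 0.812 = 0.305312
Locus 6: 2 * 0.092 * 0.908 = 0.167072
Locus 7: 2 * 0.035 * 0.965 = 0.06755
Locus 8: 2 * 0.09 * 0.91 = 0.1638
Locus 9: 2 * 0.039 * 0.961 = 0.074958
Locus 10: 2 * 0.162 * 0.838 = 0.271512
Locus 11: 2 * 0.084 * 0.916 = 0.153888
RMP = 1.092e-09

1.092e-09


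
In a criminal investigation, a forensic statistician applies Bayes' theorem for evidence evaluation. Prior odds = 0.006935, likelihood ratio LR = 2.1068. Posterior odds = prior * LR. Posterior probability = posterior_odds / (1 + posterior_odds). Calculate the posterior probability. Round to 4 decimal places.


Bayesian evidence evaluation:
Posterior odds = prior_odds * LR = 0.006935 * 2.1068 = 0.01461066
Posterior probability = posterior_odds / (1 + posterior_odds)
= 0.01461066 / (1 + 0.01461066)
= 0.01461066 / 1.01461066
= 0.0144

0.0144


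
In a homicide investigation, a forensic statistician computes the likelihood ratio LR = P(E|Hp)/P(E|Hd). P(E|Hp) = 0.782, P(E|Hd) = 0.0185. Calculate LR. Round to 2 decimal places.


Likelihood ratio calculation:
LR = P(E|Hp) / P(E|Hd)
LR = 0.782 / 0.0185
LR = 42.27

42.27


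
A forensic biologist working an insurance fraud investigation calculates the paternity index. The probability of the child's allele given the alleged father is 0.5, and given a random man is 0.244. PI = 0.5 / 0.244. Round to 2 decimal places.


Paternity Index calculation:
PI = P(allele|father) / P(allele|random)
PI = 0.5 / 0.244
PI = 2.05

2.05


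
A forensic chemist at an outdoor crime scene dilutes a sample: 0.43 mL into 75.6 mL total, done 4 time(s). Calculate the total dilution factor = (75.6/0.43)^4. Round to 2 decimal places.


Dilution factor calculation:
Single dilution = V_total / V_sample = 75.6 / 0.43 ≈ 175.813953
Number of dilutions = 4
Total DF = (75.6 / 0.43)^4 (full precision, rounded at the end) = 955461868.93

955461868.93


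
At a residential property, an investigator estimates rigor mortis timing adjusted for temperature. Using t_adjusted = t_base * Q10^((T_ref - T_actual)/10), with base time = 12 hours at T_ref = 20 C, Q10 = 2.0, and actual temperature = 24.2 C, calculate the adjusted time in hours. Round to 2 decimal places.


Rigor mortis time adjustment:
Exponent = (T_ref - T_actual) / 10 = (20 - 24.2) / 10 = -0.42
Q10 factor = 2.0^-0.42 = 0.74742
t_adjusted = 12 * 0.74742 = 8.97 hours

8.97


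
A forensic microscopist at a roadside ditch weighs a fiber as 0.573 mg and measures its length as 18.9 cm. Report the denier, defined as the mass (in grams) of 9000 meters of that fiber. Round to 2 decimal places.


Denier calculation:
Mass in grams = 0.573 mg / 1000 = 0.000573 g
Length in meters = 18.9 cm / 100 = 0.189 m
Linear density = mass / length = 0.000573 / 0.189 = 0.00303175 g/m
Denier = (g/m) * 9000 = 0.00303175 * 9000 = 27.29

27.29


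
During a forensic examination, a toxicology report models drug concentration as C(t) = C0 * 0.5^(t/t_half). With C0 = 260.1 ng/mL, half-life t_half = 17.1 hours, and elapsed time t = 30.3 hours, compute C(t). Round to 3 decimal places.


Drug concentration decay:
Number of half-lives = t / t_half = 30.3 / 17.1 = 1.77193
Decay factor = 0.5^1.77193 = 0.29281675
C(t) = 260.1 * 0.29281675 = 76.162 ng/mL

76.162


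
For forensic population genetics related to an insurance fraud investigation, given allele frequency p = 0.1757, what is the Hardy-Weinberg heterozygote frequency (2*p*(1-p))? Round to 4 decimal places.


Hardy-Weinberg heterozygote frequency:
q = 1 - p = 1 - 0.1757 = 0.8243
2pq = 2 * 0.1757 * 0.8243 = 0.2897

0.2897


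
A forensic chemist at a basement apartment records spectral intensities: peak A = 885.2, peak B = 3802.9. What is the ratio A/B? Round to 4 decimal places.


Spectral peak ratio:
Peak A = 885.2 counts
Peak B = 3802.9 counts
Ratio = 885.2 / 3802.9 = 0.2328

0.2328


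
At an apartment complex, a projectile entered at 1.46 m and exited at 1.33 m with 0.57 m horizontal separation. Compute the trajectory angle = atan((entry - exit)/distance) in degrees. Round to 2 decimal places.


Bullet trajectory angle:
Height difference = 1.46 - 1.33 = 0.13 m
angle = atan(0.13 / 0.57)
angle = atan(0.22807)
angle = 12.85 degrees

12.85


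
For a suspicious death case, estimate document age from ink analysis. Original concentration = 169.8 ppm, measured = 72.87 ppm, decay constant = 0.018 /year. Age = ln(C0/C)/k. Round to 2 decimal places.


Document age estimation:
C0/C = 169.8 / 72.87 = 2.330177
ln(C0/C) = 0.845944
t = 0.845944 / 0.018 = 47.00 years

47.00


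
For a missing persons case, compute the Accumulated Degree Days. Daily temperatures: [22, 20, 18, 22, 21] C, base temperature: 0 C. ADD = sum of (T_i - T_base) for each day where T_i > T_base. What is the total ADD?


Computing ADD day by day:
Day 1: max(0, 22 - 0) = 22
Day 2: max(0, 20 - 0) = 20
Day 3: max(0, 18 - 0) = 18
Day 4: max(0, 22 - 0) = 22
Day 5: max(0, 21 - 0) = 21
Total ADD = 103

103


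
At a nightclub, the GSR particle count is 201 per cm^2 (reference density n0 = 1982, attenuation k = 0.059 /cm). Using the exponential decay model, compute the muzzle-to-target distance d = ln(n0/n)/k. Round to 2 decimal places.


GSR distance calculation:
n0/n = 1982 / 201 = 9.860697
ln(n0/n) = 2.288557
d = 2.288557 / 0.059 = 38.79 cm

38.79


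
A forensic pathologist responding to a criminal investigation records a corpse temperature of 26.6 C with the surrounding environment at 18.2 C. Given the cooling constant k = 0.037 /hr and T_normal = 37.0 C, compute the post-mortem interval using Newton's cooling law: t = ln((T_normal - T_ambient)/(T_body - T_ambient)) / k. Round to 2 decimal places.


Using Newton's law of cooling:
t = ln((T_normal - T_ambient) / (T_body - T_ambient)) / k
T_normal - T_ambient = 18.8
T_body - T_ambient = 8.4
Ratio = 2.238095
ln(ratio) = 0.805625
t = 0.805625 / 0.037 = 21.77 hours

21.77


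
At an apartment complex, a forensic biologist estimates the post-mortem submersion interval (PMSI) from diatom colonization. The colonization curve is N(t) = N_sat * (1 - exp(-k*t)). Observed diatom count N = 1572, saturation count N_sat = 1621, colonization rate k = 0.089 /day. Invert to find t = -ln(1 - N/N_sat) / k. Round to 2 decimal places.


PMSI from diatom colonization curve:
N / N_sat = 1572 / 1621 = 0.969772
1 - N/N_sat = 0.030228
ln(1 - N/N_sat) = -3.498987
t = -ln(1 - N/N_sat) / k = -(-3.498987) / 0.089 = 39.31 days

39.31


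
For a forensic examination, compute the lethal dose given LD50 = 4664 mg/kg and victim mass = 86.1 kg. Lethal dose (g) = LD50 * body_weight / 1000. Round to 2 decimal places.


Lethal dose calculation:
Lethal dose = LD50 * body_weight / 1000
= 4664 * 86.1 / 1000
= 401570.4 / 1000
= 401.57 g

401.57


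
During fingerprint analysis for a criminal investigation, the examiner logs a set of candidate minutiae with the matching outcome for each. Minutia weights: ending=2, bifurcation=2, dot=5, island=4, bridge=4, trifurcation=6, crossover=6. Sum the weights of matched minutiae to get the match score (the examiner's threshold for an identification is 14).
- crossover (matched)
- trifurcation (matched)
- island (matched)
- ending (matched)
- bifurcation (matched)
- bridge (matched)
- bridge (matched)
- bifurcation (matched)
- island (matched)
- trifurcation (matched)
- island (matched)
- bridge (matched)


Weighted minutiae match score:
  crossover: matched, +6 (running total 6)
  trifurcation: matched, +6 (running total 12)
  island: matched, +4 (running total 16)
  ending: matched, +2 (running total 18)
  bifurcation: matched, +2 (running total 20)
  bridge: matched, +4 (running total 24)
  bridge: matched, +4 (running total 28)
  bifurcation: matched, +2 (running total 30)
  island: matched, +4 (running total 34)
  trifurcation: matched, +6 (running total 40)
  island: matched, +4 (running total 44)
  bridge: matched, +4 (running total 48)
Total score = 48
Threshold = 14; verdict = identification

48


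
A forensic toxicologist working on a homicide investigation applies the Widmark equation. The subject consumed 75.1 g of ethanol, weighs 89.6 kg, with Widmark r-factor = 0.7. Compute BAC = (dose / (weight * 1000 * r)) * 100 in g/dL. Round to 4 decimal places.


Applying the Widmark formula:
BAC = (dose_g / (body_wt * 1000 * r)) * 100
Denominator = 89.6 * 1000 * 0.7 = 62720
BAC = (75.1 / 62720) * 100
BAC = 0.1197 g/dL

0.1197


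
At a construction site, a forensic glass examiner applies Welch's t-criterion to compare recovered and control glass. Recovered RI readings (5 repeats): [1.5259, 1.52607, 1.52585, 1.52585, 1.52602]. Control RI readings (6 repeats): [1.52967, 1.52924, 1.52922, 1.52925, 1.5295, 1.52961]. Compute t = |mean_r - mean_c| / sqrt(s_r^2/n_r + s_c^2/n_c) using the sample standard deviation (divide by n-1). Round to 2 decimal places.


Welch's t-criterion for glass RI comparison:
Recovered mean = sum / n_r = 7.62969 / 5 = 1.525938
Control mean = sum / n_c = 9.17649 / 6 = 1.529415
Recovered sample variance s_r^2 = 1.027e-08
Control sample variance s_c^2 = 4.123e-08
Welch SE (unpooled) = sqrt(s_r^2/n_r + s_c^2/n_c) = sqrt(2.054e-09 + 6.87167e-09) = sqrt(8.92567e-09) = 9.44758e-05
|mean_r - mean_c| = 0.003477
t = 0.003477 / 9.44758e-05 = 36.80

36.80


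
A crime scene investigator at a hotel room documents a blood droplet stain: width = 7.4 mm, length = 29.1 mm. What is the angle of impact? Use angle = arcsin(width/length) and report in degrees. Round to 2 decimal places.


Blood spatter impact angle calculation:
width / length = 7.4 / 29.1 = 0.254296
angle = arcsin(0.254296)
angle = 14.73 degrees

14.73


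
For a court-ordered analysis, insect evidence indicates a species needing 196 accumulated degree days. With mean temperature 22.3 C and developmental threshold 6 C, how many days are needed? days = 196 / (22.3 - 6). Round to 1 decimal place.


Insect development time:
Effective temperature = avg_temp - T_base = 22.3 - 6 = 16.3 C
Days = ADD / effective_temp = 196 / 16.3 = 12.0 days

12.0


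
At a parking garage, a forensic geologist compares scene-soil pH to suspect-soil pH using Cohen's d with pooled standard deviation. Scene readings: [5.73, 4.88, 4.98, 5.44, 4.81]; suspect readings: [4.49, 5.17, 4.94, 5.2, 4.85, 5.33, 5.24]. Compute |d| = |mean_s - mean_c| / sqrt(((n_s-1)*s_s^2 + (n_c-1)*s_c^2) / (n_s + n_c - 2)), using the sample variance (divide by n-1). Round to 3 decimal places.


Pooled-variance Cohen's d for soil pH comparison:
Scene mean = 25.84 / 5 = 5.168
Suspect mean = 35.22 / 7 = 5.031429
Scene sample variance s_s^2 = 0.15907
Suspect sample variance s_c^2 = 0.085781
Pooled variance = ((n_s-1)*s_s^2 + (n_c-1)*s_c^2) / (n_s + n_c - 2) = 0.115097
Pooled SD = sqrt(0.115097) = 0.339259
Mean difference = 0.136571
|d| = |0.136571| / 0.339259 = 0.403

0.403


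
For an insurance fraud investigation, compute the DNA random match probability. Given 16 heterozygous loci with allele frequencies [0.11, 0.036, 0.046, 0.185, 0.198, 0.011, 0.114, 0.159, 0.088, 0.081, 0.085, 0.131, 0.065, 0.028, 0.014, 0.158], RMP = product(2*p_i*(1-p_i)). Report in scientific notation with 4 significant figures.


Computing RMP for 16 loci:
Locus 1: 2 * 0.11 * 0.89 = 0.1958
Locus 2: 2 * 0.036 * 0.964 = 0.069408
Locus 3: 2 * 0.046 * 0.954 = 0.087768
Locus 4: 2 * 0.185 * 0.815 = 0.30155
Locus 5: 2 * 0.198 * 0.802 = 0.317592
Locus 6: 2 * 0.011 * 0.989 = 0.021758
Locus 7: 2 * 0.114 * 0.886 = 0.202008
Locus 8: 2 * 0.159 * 0.841 = 0.267438
Locus 9: 2 * 0.088 * 0.912 = 0.160512
Locus 10: 2 * 0.081 * 0.919 = 0.148878
Locus 11: 2 * 0.085 * 0.915 = 0.15555
Locus 12: 2 * 0.131 * 0.869 = 0.227678
Locus 13: 2 * 0.065 * 0.935 = 0.12155
Locus 14: 2 * 0.028 * 0.972 = 0.054432
Locus 15: 2 * 0.014 * 0.986 = 0.027608
Locus 16: 2 * 0.158 * 0.842 = 0.266072
RMP = 5.523e-15

5.523e-15


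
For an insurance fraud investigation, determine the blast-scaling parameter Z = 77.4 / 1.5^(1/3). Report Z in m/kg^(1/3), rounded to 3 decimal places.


Scaled distance calculation:
W^(1/3) = 1.5^(1/3) = 1.144714
Z = R / W^(1/3) = 77.4 / 1.144714
Z = 67.615 m/kg^(1/3)

67.615


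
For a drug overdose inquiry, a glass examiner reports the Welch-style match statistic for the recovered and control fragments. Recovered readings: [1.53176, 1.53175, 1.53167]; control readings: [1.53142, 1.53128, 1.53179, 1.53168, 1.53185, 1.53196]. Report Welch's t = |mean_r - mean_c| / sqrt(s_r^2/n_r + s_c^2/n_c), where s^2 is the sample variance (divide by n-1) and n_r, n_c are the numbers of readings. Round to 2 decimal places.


Welch's t-criterion for glass RI comparison:
Recovered mean = sum / n_r = 4.59518 / 3 = 1.5317267
Control mean = sum / n_c = 9.18998 / 6 = 1.5316633
Recovered sample variance s_r^2 = 2.43333e-09
Control sample variance s_c^2 = 6.90667e-08
Welch SE (unpooled) = sqrt(s_r^2/n_r + s_c^2/n_c) = sqrt(8.11111e-10 + 1.15111e-08) = sqrt(1.23222e-08) = 0.000111005
|mean_r - mean_c| = 6.33333e-05
t = 6.33333e-05 / 0.000111005 = 0.57

0.57


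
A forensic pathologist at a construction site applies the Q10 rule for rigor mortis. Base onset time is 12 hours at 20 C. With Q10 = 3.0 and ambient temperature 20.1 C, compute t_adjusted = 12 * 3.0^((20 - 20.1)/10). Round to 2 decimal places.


Rigor mortis time adjustment:
Exponent = (T_ref - T_actual) / 10 = (20 - 20.1) / 10 = -0.01
Q10 factor = 3.0^-0.01 = 0.98907
t_adjusted = 12 * 0.98907 = 11.87 hours

11.87


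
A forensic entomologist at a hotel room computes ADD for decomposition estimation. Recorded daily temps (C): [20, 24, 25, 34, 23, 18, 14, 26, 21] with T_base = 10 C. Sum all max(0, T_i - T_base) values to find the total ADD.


Computing ADD day by day:
Day 1: max(0, 20 - 10) = 10
Day 2: max(0, 24 - 10) = 14
Day 3: max(0, 25 - 10) = 15
Day 4: max(0, 34 - 10) = 24
Day 5: max(0, 23 - 10) = 13
Day 6: max(0, 18 - 10) = 8
Day 7: max(0, 14 - 10) = 4
Day 8: max(0, 26 - 10) = 16
Day 9: max(0, 21 - 10) = 11
Total ADD = 115

115


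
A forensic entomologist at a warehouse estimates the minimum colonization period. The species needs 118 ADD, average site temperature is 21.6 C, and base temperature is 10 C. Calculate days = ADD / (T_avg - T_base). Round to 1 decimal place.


Insect development time:
Effective temperature = avg_temp - T_base = 21.6 - 10 = 11.6 C
Days = ADD / effective_temp = 118 / 11.6 = 10.2 days

10.2


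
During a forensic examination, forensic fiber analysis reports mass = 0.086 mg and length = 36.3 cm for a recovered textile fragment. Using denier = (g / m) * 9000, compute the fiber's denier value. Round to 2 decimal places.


Denier calculation:
Mass in grams = 0.086 mg / 1000 = 0.000086 g
Length in meters = 36.3 cm / 100 = 0.363 m
Linear density = mass / length = 0.000086 / 0.363 = 0.00023691 g/m
Denier = (g/m) * 9000 = 0.00023691 * 9000 = 2.13

2.13


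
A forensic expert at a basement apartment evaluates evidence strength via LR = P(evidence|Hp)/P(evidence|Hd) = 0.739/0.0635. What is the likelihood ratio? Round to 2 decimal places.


Likelihood ratio calculation:
LR = P(E|Hp) / P(E|Hd)
LR = 0.739 / 0.0635
LR = 11.64

11.64


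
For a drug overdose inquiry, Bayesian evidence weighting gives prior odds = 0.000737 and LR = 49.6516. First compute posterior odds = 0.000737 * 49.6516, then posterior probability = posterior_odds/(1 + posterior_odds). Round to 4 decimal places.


Bayesian evidence evaluation:
Posterior odds = prior_odds * LR = 0.000737 * 49.6516 = 0.03659323
Posterior probability = posterior_odds / (1 + posterior_odds)
= 0.03659323 / (1 + 0.03659323)
= 0.03659323 / 1.03659323
= 0.0353

0.0353
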